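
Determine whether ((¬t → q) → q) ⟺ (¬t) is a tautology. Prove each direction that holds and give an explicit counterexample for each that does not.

Forward direction. This fails. Under t = T, q = T, the left side is true but the right side is false.

Converse. Assume the antecedent. If t is true, the antecedent cannot hold. If t is false, (¬t → q) → q reduces to true regardless of the other variables. Either way (¬t → q) → q holds.

Not equivalent: only (⇐) holds.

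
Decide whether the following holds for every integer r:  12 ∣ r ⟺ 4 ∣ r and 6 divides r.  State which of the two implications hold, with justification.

Both directions hold; the statement is true.

(⟹) If 12 ∣ r, write r = 12q. Since 12 = 3·4, r = 4·(3q), so 4 ∣ r; and since 12 = 2·6, r = 6·(2q), so 6 ∣ r.

(⟸) Suppose 4 ∣ r and 6 ∣ r. Any common multiple of 4 and 6 is a multiple of their lcm; here lcm(4, 6) = 4·6/gcd(4, 6) = 24/2 = 12, so 12 ∣ r.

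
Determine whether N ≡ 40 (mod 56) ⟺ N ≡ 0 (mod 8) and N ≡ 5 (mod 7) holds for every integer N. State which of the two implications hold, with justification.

Both directions hold.

(⇒) Suppose N ≡ 40 (mod 56); write N = 56j + 40. Since 8 ∣ 56, reducing mod 8 gives N ≡ 40 ≡ 0 (mod 8); since 7 ∣ 56, reducing mod 7 gives N ≡ 40 ≡ 5 (mod 7).

(⇐) Conversely, if N ≡ 0 (mod 8) and N ≡ 5 (mod 7), then by the Chinese remainder theorem N ≡ 40 (mod 56). This is exactly N ≡ 40 (mod 56).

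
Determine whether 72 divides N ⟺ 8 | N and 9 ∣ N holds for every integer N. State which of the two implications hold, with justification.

[⇒] If 72 ∣ N, write N = 72q. Since 72 = 9·8, N = 8·(9q), so 8 ∣ N; and since 72 = 8·9, N = 9·(8q), so 9 ∣ N.

[⇐] Suppose 8 ∣ N and 9 ∣ N. Any common multiple of 8 and 9 is a multiple of their lcm; here gcd(8, 9) = 1, so lcm(8, 9) = 8·9 = 72, so 72 ∣ N.

Both implications hold.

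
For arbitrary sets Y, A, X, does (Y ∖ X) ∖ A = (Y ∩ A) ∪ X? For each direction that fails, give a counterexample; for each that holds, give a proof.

Neither inclusion holds.

(⊆) This inclusion fails. Take Y = {1}, A = ∅, X = ∅; then 1 ∈ (Y ∖ X) ∖ A but 1 ∉ (Y ∩ A) ∪ X.

(⊇) This inclusion fails. Take Y = {1}, A = {1}, X = ∅; then 1 ∈ (Y ∩ A) ∪ X but 1 ∉ (Y ∖ X) ∖ A.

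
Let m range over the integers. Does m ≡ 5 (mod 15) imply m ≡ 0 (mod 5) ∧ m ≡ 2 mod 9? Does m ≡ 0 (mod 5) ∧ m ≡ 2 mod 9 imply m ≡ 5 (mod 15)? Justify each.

Only the reverse direction holds.

(⟹) This fails: m = 35 gives 35 ≡ 5 (mod 15) but 35 ≡ 8 (mod 9), so the conjunction on the right does not hold.

(⟸) Conversely, if m ≡ 0 (mod 5) and m ≡ 2 (mod 9), then by the Chinese remainder theorem m ≡ 20 (mod 45). Since 20 ≡ 5 (mod 15) and 15 ∣ 45, we get m ≡ 5 (mod 15).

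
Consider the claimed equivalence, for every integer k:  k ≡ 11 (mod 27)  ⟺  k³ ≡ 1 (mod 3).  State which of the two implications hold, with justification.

(⟹) This fails: take k = 11. Then 11 ≡ 11 (mod 27), but 11³ = 1331 ≡ 2 (mod 3), not 1.

(⟸) This fails: take k = 1. Then 1³ = 1 ≡ 1 (mod 3), yet 1 ≡ 1 (mod 27), not 11.

Both directions fail.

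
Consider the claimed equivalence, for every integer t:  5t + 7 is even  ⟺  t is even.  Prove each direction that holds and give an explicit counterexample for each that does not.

(⇒) fails and (⇐) fails.

Forward direction. This fails: t = 7 gives 5t + 7 = 42, which is even, but 7 is odd, not even.

Converse. This also fails: t = 4 is even, but 5t + 7 = 27 is odd, not even.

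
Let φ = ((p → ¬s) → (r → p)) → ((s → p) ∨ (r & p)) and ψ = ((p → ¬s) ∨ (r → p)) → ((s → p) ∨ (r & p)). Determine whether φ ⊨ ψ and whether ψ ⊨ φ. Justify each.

Forward direction. This fails. Under s = T, r = T, p = F, the left side is true but the right side is false.

Converse. Assume the antecedent. If s is true, the antecedent forces (s = T, r = F, p = T) or (s = T, r = T, p = T), and the consequent holds there. If s is false, the consequent reduces to true regardless of the other variables. Either way the consequent holds.

Only the reverse direction holds.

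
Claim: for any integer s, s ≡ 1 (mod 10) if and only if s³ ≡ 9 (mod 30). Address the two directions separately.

Forward direction. This fails: take s = 1. Then 1 ≡ 1 (mod 10), but 1³ = 1 ≡ 1 (mod 30), not 9.

Converse. This fails: take s = 9. Then 9³ = 729 ≡ 9 (mod 30), yet 9 ≡ 9 (mod 10), not 1.

Both directions fail.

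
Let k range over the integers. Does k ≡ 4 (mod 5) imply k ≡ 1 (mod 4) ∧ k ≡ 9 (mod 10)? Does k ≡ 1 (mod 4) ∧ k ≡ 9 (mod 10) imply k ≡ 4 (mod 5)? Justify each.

Forward direction. This fails: k = 19 gives 19 ≡ 4 (mod 5) but 19 ≡ 3 (mod 4), so the conjunction on the right does not hold.

Converse. If k ≡ 1 (mod 4) and k ≡ 9 (mod 10), then by the Chinese remainder theorem k ≡ 9 (mod 20). Since 9 ≡ 4 (mod 5) and 5 ∣ 20, we get k ≡ 4 (mod 5).

Only the converse holds.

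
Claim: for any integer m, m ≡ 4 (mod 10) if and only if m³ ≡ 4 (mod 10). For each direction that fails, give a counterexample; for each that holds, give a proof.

Both implications hold.

Forward direction. Suppose m ≡ 4 (mod 10). Write m = 10j + 4. Then (10j + 4)³ = 1000j³ + 1200j² + 480j + 64 = 10(100j³ + 120j² + 48j + 6) + 4, so m³ ≡ 4 (mod 10).

Converse. Suppose m³ ≡ 4 (mod 10). The only residue r in {0, …, 9} with r³ ≡ 4 (mod 10) is r = 4, so m ≡ 4 (mod 10).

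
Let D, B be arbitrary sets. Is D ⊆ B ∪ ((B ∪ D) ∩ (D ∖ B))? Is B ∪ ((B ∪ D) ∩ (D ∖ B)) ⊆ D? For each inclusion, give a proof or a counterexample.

(⊆) holds; (⊇) fails.

Reverse inclusion. This inclusion fails. Take D = ∅, B = {1}; then 1 ∈ B ∪ ((B ∪ D) ∩ (D ∖ B)) but 1 ∉ D.

Forward inclusion. Let x ∈ D. Then either x ∈ D and x ∉ B; or x ∈ D ∩ B. In each case x ∈ B ∪ ((B ∪ D) ∩ (D ∖ B)), so D ⊆ B ∪ ((B ∪ D) ∩ (D ∖ B)).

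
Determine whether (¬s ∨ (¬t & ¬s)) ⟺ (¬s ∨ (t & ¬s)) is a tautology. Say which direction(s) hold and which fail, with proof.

Forward direction. Assume the antecedent. If s is true, the antecedent cannot hold. If s is false, ¬s ∨ (t & ¬s) reduces to true regardless of the other variables. Either way ¬s ∨ (t & ¬s) holds.

Converse. Assume the antecedent. If s is true, the antecedent cannot hold. If s is false, ¬s ∨ (¬t & ¬s) reduces to true regardless of the other variables. Either way ¬s ∨ (¬t & ¬s) holds.

Both implications hold.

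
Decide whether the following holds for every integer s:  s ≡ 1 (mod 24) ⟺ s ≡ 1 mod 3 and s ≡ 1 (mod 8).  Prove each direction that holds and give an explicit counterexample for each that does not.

Both directions hold.

[⇒] Suppose s ≡ 1 (mod 24); write s = 24j + 1. Since 3 ∣ 24, reducing mod 3 gives s ≡ 1 (mod 3); since 8 ∣ 24, reducing mod 8 gives s ≡ 1 (mod 8).

[⇐] Conversely, if s ≡ 1 (mod 3) and s ≡ 1 (mod 8), then by the Chinese remainder theorem s ≡ 1 (mod 24). This is exactly s ≡ 1 (mod 24).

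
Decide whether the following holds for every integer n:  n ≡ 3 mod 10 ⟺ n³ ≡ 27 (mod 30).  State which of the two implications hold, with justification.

Only the reverse direction holds.

(⟹) This fails: take n = 13. Then 13 ≡ 3 (mod 10), but 13³ = 2197 ≡ 7 (mod 30), not 27.

(⟸) Conversely, the residues r modulo 30 with r³ ≡ 27 (mod 30) are exactly {3}, and each is ≡ 3 (mod 10).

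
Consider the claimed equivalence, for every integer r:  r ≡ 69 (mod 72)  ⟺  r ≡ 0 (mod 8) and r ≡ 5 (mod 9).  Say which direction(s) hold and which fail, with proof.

Forward direction. This fails: r = 69 gives 69 ≡ 69 (mod 72) but 69 ≡ 5 (mod 8), so the conjunction on the right does not hold.

Converse. This fails: r = 32 satisfies both congruences on the right (32 ≡ 0 mod 8 and 32 ≡ 5 mod 9) yet 32 ≡ 32 (mod 72), not 69.

(⇒) fails and (⇐) fails.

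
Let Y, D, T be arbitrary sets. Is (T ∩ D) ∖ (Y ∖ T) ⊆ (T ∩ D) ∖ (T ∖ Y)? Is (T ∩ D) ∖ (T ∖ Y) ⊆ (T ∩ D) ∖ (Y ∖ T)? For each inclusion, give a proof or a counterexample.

Forward inclusion. This inclusion fails. Take Y = ∅, D = {1}, T = {1}; then 1 ∈ (T ∩ D) ∖ (Y ∖ T) but 1 ∉ (T ∩ D) ∖ (T ∖ Y).

Reverse inclusion. Let x ∈ (T ∩ D) ∖ (T ∖ Y). Then x ∈ Y ∩ D ∩ T, from which x ∈ (T ∩ D) ∖ (Y ∖ T).

(⊆) fails; (⊇) holds.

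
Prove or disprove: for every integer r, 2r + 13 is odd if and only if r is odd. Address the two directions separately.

Only the converse holds.

Forward direction. This fails: take r = 4. Then 2r + 13 = 21, which is odd, yet r = 4 is even, not odd.

Converse. Suppose r is odd. Since 2 is even, 2r is even for every r, so 2r + 13 has the same parity as 13, which is odd. Hence 2r + 13 is odd.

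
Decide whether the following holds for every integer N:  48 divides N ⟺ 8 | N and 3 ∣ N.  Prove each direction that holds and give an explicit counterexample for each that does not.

(⇒) If 48 ∣ N, write N = 48q. Since 48 = 6·8, N = 8·(6q), so 8 ∣ N; and since 48 = 16·3, N = 3·(16q), so 3 ∣ N.

(⇐) This fails: take N = 24. Both 8 ∣ 24 and 3 ∣ 24, yet 24 is not a multiple of 48 (since 24 = 0·48 + 24), so 48 ∤ 24.

Only the forward implication holds.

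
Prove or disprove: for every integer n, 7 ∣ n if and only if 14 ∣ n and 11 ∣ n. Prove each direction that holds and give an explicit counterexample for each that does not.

Only the converse holds.

(⟸) Suppose 14 ∣ n and 11 ∣ n. Any common multiple of 14 and 11 is a multiple of their lcm; here gcd(14, 11) = 1, so lcm(14, 11) = 14·11 = 154, so 154 ∣ n. Since 7 ∣ 154, it follows that 7 ∣ n.

(⟹) This fails: take n = 7. Certainly 7 ∣ 7, but 14 ∤ 7.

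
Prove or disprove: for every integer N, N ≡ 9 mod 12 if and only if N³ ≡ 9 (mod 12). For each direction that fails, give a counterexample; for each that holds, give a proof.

Both directions hold.

[⇒] Suppose N ≡ 9 mod 12. Write N = 12j + 9. Then (12j + 9)³ = 1728j³ + 3888j² + 2916j + 729 = 12(144j³ + 324j² + 243j + 60) + 9, so N³ ≡ 9 (mod 12).

[⇐] Conversely, suppose N³ ≡ 9 (mod 12). The only residue r in {0, …, 11} with r³ ≡ 9 (mod 12) is r = 9, so N ≡ 9 (mod 12).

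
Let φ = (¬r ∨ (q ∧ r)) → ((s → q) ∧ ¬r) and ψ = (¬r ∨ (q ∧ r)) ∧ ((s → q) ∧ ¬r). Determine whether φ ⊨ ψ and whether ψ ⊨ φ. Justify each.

Only the converse holds.

Forward direction. This fails. Under s = F, r = T, q = F, the left side is true but the right side is false.

Converse. Assume the antecedent. If s is true, the antecedent forces (s = T, r = F, q = T), and the consequent holds there. If s is false, the antecedent forces (s = F, r = F, q = F) or (s = F, r = F, q = T), and the consequent holds there. Either way the consequent holds.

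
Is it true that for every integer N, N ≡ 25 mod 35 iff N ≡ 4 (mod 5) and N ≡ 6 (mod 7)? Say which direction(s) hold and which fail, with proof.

Neither direction holds.

Forward direction. This fails: N = 25 gives 25 ≡ 25 (mod 35) but 25 ≡ 0 (mod 5), so the conjunction on the right does not hold.

Converse. This fails: N = 34 satisfies both congruences on the right (34 ≡ 4 mod 5 and 34 ≡ 6 mod 7) yet 34 ≡ 34 (mod 35), not 25.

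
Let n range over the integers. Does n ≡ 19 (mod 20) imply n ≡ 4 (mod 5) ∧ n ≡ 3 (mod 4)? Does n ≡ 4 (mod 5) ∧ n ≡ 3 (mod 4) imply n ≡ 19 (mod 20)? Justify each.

Both implications hold.

[⇒] Suppose n ≡ 19 (mod 20); write n = 20j + 19. Since 5 ∣ 20, reducing mod 5 gives n ≡ 19 ≡ 4 (mod 5); since 4 ∣ 20, reducing mod 4 gives n ≡ 19 ≡ 3 (mod 4).

[⇐] Conversely, if n ≡ 4 (mod 5) and n ≡ 3 (mod 4), then by the Chinese remainder theorem n ≡ 19 (mod 20). This is exactly n ≡ 19 (mod 20).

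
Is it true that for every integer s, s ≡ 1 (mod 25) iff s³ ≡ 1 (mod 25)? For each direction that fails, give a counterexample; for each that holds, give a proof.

Both directions hold.

Forward direction. Suppose s ≡ 1 (mod 25). Write s = 25j + 1. Then (25j + 1)³ = 15625j³ + 1875j² + 75j + 1 = 25(625j³ + 75j² + 3j) + 1, so s³ ≡ 1 (mod 25).

Converse. Suppose s³ ≡ 1 (mod 25). The only residue r in {0, …, 24} with r³ ≡ 1 (mod 25) is r = 1, so s ≡ 1 (mod 25).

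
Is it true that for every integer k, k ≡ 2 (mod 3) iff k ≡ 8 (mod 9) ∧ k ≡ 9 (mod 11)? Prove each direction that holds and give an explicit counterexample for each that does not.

Forward direction. This fails: k = 2 gives 2 ≡ 2 (mod 3) but 2 ≡ 2 (mod 9), so the conjunction on the right does not hold.

Converse. If k ≡ 8 (mod 9) and k ≡ 9 (mod 11), then by the Chinese remainder theorem k ≡ 53 (mod 99). Since 53 ≡ 2 (mod 3) and 3 ∣ 99, we get k ≡ 2 (mod 3).

Not equivalent: only (⇐) holds.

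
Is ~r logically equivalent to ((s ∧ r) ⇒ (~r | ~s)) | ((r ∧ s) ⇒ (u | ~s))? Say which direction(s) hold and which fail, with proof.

(⟹) Assume the antecedent. If s is true, the antecedent forces (s = T, r = F, u = F) or (s = T, r = F, u = T), and the consequent holds there. If s is false, the consequent reduces to true regardless of the other variables. Either way the consequent holds.

(⟸) This fails. Under s = F, r = T, u = F, the left side is false but the right side is true.

Not equivalent: only (⇒) holds.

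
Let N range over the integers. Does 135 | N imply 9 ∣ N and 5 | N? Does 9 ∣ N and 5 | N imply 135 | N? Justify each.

Only the forward implication holds.

(⟸) This fails: take N = 45. Both 9 ∣ 45 and 5 ∣ 45, yet 45 is not a multiple of 135 (since 45 = 0·135 + 45), so 135 ∤ 45.

(⟹) If 135 ∣ N, write N = 135q. Since 135 = 15·9, N = 9·(15q), so 9 ∣ N; and since 135 = 27·5, N = 5·(27q), so 5 ∣ N.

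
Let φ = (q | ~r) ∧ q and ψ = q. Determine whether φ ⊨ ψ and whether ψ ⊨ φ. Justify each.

Equivalent; both directions hold.

[⇒] Assume the antecedent. If q is true, q reduces to true regardless of the other variables. If q is false, the antecedent cannot hold. Either way q holds.

[⇐] Assume the antecedent. If q is true, (q | ~r) ∧ q reduces to true regardless of the other variables. If q is false, the antecedent cannot hold. Either way (q | ~r) ∧ q holds.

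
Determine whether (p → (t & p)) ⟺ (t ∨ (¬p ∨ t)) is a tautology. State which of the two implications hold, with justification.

Equivalent; both directions hold.

(⇒) Assume the antecedent. If p is true, the antecedent forces (p = T, t = T), and t ∨ (¬p ∨ t) holds there. If p is false, t ∨ (¬p ∨ t) reduces to true regardless of the other variables. Either way t ∨ (¬p ∨ t) holds.

(⇐) Assume the antecedent. If p is true, the antecedent forces (p = T, t = T), and p → (t & p) holds there. If p is false, p → (t & p) reduces to true regardless of the other variables. Either way p → (t & p) holds.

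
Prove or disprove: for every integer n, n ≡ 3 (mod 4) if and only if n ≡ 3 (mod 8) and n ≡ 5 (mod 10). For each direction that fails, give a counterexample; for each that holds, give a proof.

(⟹) This fails: n = 3 gives 3 ≡ 3 (mod 4) but 3 ≡ 3 (mod 10), so the conjunction on the right does not hold.

(⟸) Conversely, if n ≡ 3 (mod 8) and n ≡ 5 (mod 10), then by the Chinese remainder theorem n ≡ 35 (mod 40). Since 35 ≡ 3 (mod 4) and 4 ∣ 40, we get n ≡ 3 (mod 4).

Not equivalent: only (⇐) holds.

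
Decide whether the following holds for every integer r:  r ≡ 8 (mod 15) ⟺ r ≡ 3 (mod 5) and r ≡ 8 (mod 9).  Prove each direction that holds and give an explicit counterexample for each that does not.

(←) If r ≡ 3 (mod 5) and r ≡ 8 (mod 9), then by the Chinese remainder theorem r ≡ 8 (mod 45). Since 8 ≡ 8 (mod 15) and 15 ∣ 45, we get r ≡ 8 (mod 15).

(→) This fails: r = 38 gives 38 ≡ 8 (mod 15) but 38 ≡ 2 (mod 9), so the conjunction on the right does not hold.

Only the reverse direction holds.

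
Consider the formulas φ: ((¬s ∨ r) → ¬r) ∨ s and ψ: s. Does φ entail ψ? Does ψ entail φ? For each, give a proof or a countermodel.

The forward direction fails; the converse holds.

(⟹) This fails. Under s = F, r = F, the left side is true but the right side is false.

(⟸) Assume the antecedent. If s is true, ((¬s ∨ r) → ¬r) ∨ s reduces to true regardless of the other variables. If s is false, the antecedent cannot hold. Either way ((¬s ∨ r) → ¬r) ∨ s holds.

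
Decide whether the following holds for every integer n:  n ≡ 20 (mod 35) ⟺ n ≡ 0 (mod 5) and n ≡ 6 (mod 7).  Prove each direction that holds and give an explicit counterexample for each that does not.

Both directions hold.

(⇒) Suppose n ≡ 20 (mod 35); write n = 35j + 20. Since 5 ∣ 35, reducing mod 5 gives n ≡ 20 ≡ 0 (mod 5); since 7 ∣ 35, reducing mod 7 gives n ≡ 20 ≡ 6 (mod 7).

(⇐) Conversely, if n ≡ 0 (mod 5) and n ≡ 6 (mod 7), then by the Chinese remainder theorem n ≡ 20 (mod 35). This is exactly n ≡ 20 (mod 35).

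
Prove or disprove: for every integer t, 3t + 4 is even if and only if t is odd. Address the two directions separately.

(→) This fails: t = 4 gives 3t + 4 = 16, which is even, but 4 is even, not odd.

(←) This also fails: t = 3 is odd, but 3t + 4 = 13 is odd, not even.

Neither direction holds.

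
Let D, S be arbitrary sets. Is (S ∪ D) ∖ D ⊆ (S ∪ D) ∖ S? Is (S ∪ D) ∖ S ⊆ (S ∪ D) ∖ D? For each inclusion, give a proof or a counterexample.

(⊆) fails and (⊇) fails.

(⊆) This inclusion fails. Take D = ∅, S = {1}; then 1 ∈ (S ∪ D) ∖ D but 1 ∉ (S ∪ D) ∖ S.

(⊇) This inclusion fails. Take D = {1}, S = ∅; then 1 ∈ (S ∪ D) ∖ S but 1 ∉ (S ∪ D) ∖ D.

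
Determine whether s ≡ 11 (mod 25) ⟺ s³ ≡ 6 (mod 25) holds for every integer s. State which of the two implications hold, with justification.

Equivalent; both directions hold.

Forward direction. Suppose s ≡ 11 (mod 25). Write s = 25j + 11. Then (25j + 11)³ = 15625j³ + 20625j² + 9075j + 1331 = 25(625j³ + 825j² + 363j + 53) + 6, so s³ ≡ 6 (mod 25).

Converse. Suppose s³ ≡ 6 (mod 25). The only residue r in {0, …, 24} with r³ ≡ 6 (mod 25) is r = 11, so s ≡ 11 (mod 25).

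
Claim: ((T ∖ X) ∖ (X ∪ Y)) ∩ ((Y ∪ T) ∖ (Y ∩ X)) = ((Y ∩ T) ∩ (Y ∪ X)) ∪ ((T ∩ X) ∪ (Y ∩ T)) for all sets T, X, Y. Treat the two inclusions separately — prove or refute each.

(⊆) This inclusion fails. Take T = {1}, X = ∅, Y = ∅; then 1 ∈ ((T ∖ X) ∖ (X ∪ Y)) ∩ ((Y ∪ T) ∖ (Y ∩ X)) but 1 ∉ ((Y ∩ T) ∩ (Y ∪ X)) ∪ ((T ∩ X) ∪ (Y ∩ T)).

(⊇) This inclusion fails. Take T = {1}, X = {1}, Y = ∅; then 1 ∈ ((Y ∩ T) ∩ (Y ∪ X)) ∪ ((T ∩ X) ∪ (Y ∩ T)) but 1 ∉ ((T ∖ X) ∖ (X ∪ Y)) ∩ ((Y ∪ T) ∖ (Y ∩ X)).

Neither inclusion holds.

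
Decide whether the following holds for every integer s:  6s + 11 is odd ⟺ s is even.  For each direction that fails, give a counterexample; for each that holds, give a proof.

(⇒) This fails: take s = 7. Then 6s + 11 = 53, which is odd, yet s = 7 is odd, not even.

(⇐) Suppose s is even. Since 6 is even, 6s is even for every s, so 6s + 11 has the same parity as 11, which is odd. Hence 6s + 11 is odd.

Only the reverse direction holds.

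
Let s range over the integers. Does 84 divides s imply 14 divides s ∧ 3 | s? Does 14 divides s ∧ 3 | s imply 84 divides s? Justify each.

[⇐] This fails: take s = 42. Both 14 ∣ 42 and 3 ∣ 42, yet 42 is not a multiple of 84 (since 42 = 0·84 + 42), so 84 ∤ 42.

[⇒] If 84 ∣ s, write s = 84q. Since 84 = 6·14, s = 14·(6q), so 14 ∣ s; and since 84 = 28·3, s = 3·(28q), so 3 ∣ s.

The forward direction holds; the converse fails.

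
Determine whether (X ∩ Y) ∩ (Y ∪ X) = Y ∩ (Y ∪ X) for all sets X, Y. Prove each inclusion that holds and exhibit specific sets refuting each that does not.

(⊆) Let x ∈ (X ∩ Y) ∩ (Y ∪ X). Then x ∈ X ∩ Y, from which x ∈ Y ∩ (Y ∪ X).

(⊇) This inclusion fails. Take X = ∅, Y = {1}; then 1 ∈ Y ∩ (Y ∪ X) but 1 ∉ (X ∩ Y) ∩ (Y ∪ X).

(⊆) holds; (⊇) fails.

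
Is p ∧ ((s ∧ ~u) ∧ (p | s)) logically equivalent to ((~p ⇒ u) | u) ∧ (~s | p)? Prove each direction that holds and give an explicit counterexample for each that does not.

Forward direction. Assume the antecedent. If s is true, the antecedent forces (s = T, u = F, p = T), and ((~p ⇒ u) | u) ∧ (~s | p) holds there. If s is false, the antecedent cannot hold. Either way ((~p ⇒ u) | u) ∧ (~s | p) holds.

Converse. This fails. Under s = F, u = T, p = F, the left side is false but the right side is true.

Not equivalent: only (⇒) holds.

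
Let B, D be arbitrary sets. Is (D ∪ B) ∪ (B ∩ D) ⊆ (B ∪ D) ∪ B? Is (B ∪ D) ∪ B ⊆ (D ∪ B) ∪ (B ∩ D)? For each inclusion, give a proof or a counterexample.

The two sets are equal.

Reverse inclusion. Let x ∈ (B ∪ D) ∪ B. Then either x ∈ B and x ∉ D; or x ∈ D and x ∉ B; or x ∈ B ∩ D. In each case x ∈ (D ∪ B) ∪ (B ∩ D), so (B ∪ D) ∪ B ⊆ (D ∪ B) ∪ (B ∩ D).

Forward inclusion. Let x ∈ (D ∪ B) ∪ (B ∩ D). Then either x ∈ B and x ∉ D; or x ∈ D and x ∉ B; or x ∈ B ∩ D. In each case x ∈ (B ∪ D) ∪ B, so (D ∪ B) ∪ (B ∩ D) ⊆ (B ∪ D) ∪ B.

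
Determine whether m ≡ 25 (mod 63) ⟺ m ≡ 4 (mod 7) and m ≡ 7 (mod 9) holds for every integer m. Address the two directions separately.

[⇒] Suppose m ≡ 25 (mod 63); write m = 63j + 25. Since 7 ∣ 63, reducing mod 7 gives m ≡ 25 ≡ 4 (mod 7); since 9 ∣ 63, reducing mod 9 gives m ≡ 25 ≡ 7 (mod 9).

[⇐] Conversely, if m ≡ 4 (mod 7) and m ≡ 7 (mod 9), then by the Chinese remainder theorem m ≡ 25 (mod 63). This is exactly m ≡ 25 (mod 63).

Both implications hold.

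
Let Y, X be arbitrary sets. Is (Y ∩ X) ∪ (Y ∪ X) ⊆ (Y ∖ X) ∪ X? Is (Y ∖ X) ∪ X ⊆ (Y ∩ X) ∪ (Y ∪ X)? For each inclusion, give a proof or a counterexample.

Both inclusions hold.

Reverse inclusion. Let x ∈ (Y ∖ X) ∪ X. Then either x ∈ Y and x ∉ X; or x ∈ X and x ∉ Y; or x ∈ Y ∩ X. In each case x ∈ (Y ∩ X) ∪ (Y ∪ X), so (Y ∖ X) ∪ X ⊆ (Y ∩ X) ∪ (Y ∪ X).

Forward inclusion. Let x ∈ (Y ∩ X) ∪ (Y ∪ X). Then either x ∈ Y and x ∉ X; or x ∈ X and x ∉ Y; or x ∈ Y ∩ X. In each case x ∈ (Y ∖ X) ∪ X, so (Y ∩ X) ∪ (Y ∪ X) ⊆ (Y ∖ X) ∪ X.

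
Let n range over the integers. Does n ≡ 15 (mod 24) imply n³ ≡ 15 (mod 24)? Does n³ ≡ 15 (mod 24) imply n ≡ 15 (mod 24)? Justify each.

(⟹) Suppose n ≡ 15 (mod 24). Write n = 24j + 15. Then (24j + 15)³ = 13824j³ + 25920j² + 16200j + 3375 = 24(576j³ + 1080j² + 675j + 140) + 15, so n³ ≡ 15 (mod 24).

(⟸) Conversely, suppose n³ ≡ 15 (mod 24). The only residue r in {0, …, 23} with r³ ≡ 15 (mod 24) is r = 15, so n ≡ 15 (mod 24).

The biconditional holds.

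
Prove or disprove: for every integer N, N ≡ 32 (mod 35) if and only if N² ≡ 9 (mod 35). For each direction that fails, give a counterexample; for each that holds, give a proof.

(⟹) Suppose N ≡ 32 (mod 35). Write N = 35j + 32. Then (35j + 32)² = 1225j² + 2240j + 1024 = 35(35j² + 64j + 29) + 9, so N² ≡ 9 (mod 35).

(⟸) This fails: take N = 3. Then 3² = 9 ≡ 9 (mod 35), yet 3 ≡ 3 (mod 35), not 32.

Only the forward direction holds.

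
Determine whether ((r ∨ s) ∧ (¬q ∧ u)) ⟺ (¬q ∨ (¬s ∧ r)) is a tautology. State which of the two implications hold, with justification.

(→) Assume the antecedent. If r is true, the antecedent forces (r = T, s = F, q = F, u = T) or (r = T, s = T, q = F, u = T), and ¬q ∨ (¬s ∧ r) holds there. If r is false, the antecedent forces (r = F, s = T, q = F, u = T), and ¬q ∨ (¬s ∧ r) holds there. Either way ¬q ∨ (¬s ∧ r) holds.

(←) This fails. Under r = F, s = F, q = F, u = F, the left side is false but the right side is true.

(⇒) holds; (⇐) fails.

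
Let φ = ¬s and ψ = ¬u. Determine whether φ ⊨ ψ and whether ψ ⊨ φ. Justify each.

(→) This fails. Under s = F, u = T, the left side is true but the right side is false.

(←) This fails. Under s = T, u = F, the left side is false but the right side is true.

(⇒) fails and (⇐) fails.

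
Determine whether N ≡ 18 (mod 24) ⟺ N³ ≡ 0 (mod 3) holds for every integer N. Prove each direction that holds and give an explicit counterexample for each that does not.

(⇐) This fails: take N = 0. Then 0³ = 0 ≡ 0 (mod 3), yet 0 ≡ 0 (mod 24), not 18.

(⇒) Suppose N ≡ 18 (mod 24). Then N³ ≡ 18³ = 5832 (mod 24), and since 3 ∣ 24, also N³ ≡ 0 (mod 3).

Only the forward direction holds.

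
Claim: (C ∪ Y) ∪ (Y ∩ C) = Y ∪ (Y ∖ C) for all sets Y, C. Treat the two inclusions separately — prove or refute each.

The sets are not equal: only the reverse inclusion holds.

Forward inclusion. This inclusion fails. Take Y = ∅, C = {1}; then 1 ∈ (C ∪ Y) ∪ (Y ∩ C) but 1 ∉ Y ∪ (Y ∖ C).

Reverse inclusion. Let x ∈ Y ∪ (Y ∖ C). Then either x ∈ Y and x ∉ C; or x ∈ Y ∩ C. In each case x ∈ (C ∪ Y) ∪ (Y ∩ C), so Y ∪ (Y ∖ C) ⊆ (C ∪ Y) ∪ (Y ∩ C).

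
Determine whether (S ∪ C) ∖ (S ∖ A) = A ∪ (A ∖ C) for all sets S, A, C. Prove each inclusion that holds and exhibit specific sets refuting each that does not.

(⟹) This inclusion fails. Take S = ∅, A = ∅, C = {1}; then 1 ∈ (S ∪ C) ∖ (S ∖ A) but 1 ∉ A ∪ (A ∖ C).

(⟸) This inclusion fails. Take S = ∅, A = {1}, C = ∅; then 1 ∈ A ∪ (A ∖ C) but 1 ∉ (S ∪ C) ∖ (S ∖ A).

Both inclusions fail.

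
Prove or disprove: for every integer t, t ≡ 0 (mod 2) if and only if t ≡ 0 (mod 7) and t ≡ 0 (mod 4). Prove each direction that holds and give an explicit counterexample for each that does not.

The forward direction fails; the converse holds.

(⇒) This fails: t = 2 gives 2 ≡ 0 (mod 2) but 2 ≡ 2 (mod 7), so the conjunction on the right does not hold.

(⇐) Conversely, if t ≡ 0 (mod 7) and t ≡ 0 (mod 4), then by the Chinese remainder theorem t ≡ 0 (mod 28). Since 0 ≡ 0 (mod 2) and 2 ∣ 28, we get t ≡ 0 (mod 2).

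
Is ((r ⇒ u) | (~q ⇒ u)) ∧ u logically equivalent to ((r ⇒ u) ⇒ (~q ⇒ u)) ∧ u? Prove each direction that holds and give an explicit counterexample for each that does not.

Forward direction. Assume the antecedent. If u is true, ((r ⇒ u) ⇒ (~q ⇒ u)) ∧ u reduces to true regardless of the other variables. If u is false, the antecedent cannot hold. Either way ((r ⇒ u) ⇒ (~q ⇒ u)) ∧ u holds.

Converse. Assume the antecedent. If u is true, ((r ⇒ u) | (~q ⇒ u)) ∧ u reduces to true regardless of the other variables. If u is false, the antecedent cannot hold. Either way ((r ⇒ u) | (~q ⇒ u)) ∧ u holds.

Both directions hold; the statement is true.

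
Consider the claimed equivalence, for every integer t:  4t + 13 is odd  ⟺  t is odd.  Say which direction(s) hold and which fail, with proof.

Not equivalent: only (⇐) holds.

(⇒) This fails: take t = 2. Then 4t + 13 = 21, which is odd, yet t = 2 is even, not odd.

(⇐) Suppose t is odd. Since 4 is even, 4t is even for every t, so 4t + 13 has the same parity as 13, which is odd. Hence 4t + 13 is odd.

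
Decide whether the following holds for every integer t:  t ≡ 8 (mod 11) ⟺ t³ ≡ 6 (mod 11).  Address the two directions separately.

Both directions hold; the statement is true.

Converse. Suppose t³ ≡ 6 (mod 11). The only residue r in {0, …, 10} with r³ ≡ 6 (mod 11) is r = 8, so t ≡ 8 (mod 11).

Forward direction. Suppose t ≡ 8 (mod 11). Write t = 11j + 8. Then (11j + 8)³ = 1331j³ + 2904j² + 2112j + 512 = 11(121j³ + 264j² + 192j + 46) + 6, so t³ ≡ 6 (mod 11).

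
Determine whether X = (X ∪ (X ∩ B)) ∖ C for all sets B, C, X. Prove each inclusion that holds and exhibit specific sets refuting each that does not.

The sets are not equal: only the reverse inclusion holds.

(⟹) This inclusion fails. Take B = ∅, C = {1}, X = {1}; then 1 ∈ X but 1 ∉ (X ∪ (X ∩ B)) ∖ C.

(⟸) Let x ∈ (X ∪ (X ∩ B)) ∖ C. Then either x ∈ X and x ∉ B, C; or x ∈ B ∩ X and x ∉ C. In each case x ∈ X, so (X ∪ (X ∩ B)) ∖ C ⊆ X.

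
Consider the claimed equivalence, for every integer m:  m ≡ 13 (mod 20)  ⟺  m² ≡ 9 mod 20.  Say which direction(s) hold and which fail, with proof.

Only the forward direction holds.

Forward direction. Suppose m ≡ 13 (mod 20). Write m = 20j + 13. Then (20j + 13)² = 400j² + 520j + 169 = 20(20j² + 26j + 8) + 9, so m² ≡ 9 (mod 20).

Converse. This fails: take m = 3. Then 3² = 9 ≡ 9 (mod 20), yet 3 ≡ 3 (mod 20), not 13.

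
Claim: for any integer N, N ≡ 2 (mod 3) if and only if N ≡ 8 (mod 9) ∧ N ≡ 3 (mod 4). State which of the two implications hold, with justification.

The forward direction fails; the converse holds.

(⟸) If N ≡ 8 (mod 9) and N ≡ 3 (mod 4), then by the Chinese remainder theorem N ≡ 35 (mod 36). Since 35 ≡ 2 (mod 3) and 3 ∣ 36, we get N ≡ 2 (mod 3).

(⟹) This fails: N = 32 gives 32 ≡ 2 (mod 3) but 32 ≡ 5 (mod 9), so the conjunction on the right does not hold.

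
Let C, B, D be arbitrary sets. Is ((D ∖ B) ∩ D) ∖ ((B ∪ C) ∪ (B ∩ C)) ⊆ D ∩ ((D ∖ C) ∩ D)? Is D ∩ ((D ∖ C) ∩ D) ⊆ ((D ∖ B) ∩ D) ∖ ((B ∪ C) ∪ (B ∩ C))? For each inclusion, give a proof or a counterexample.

Only the forward inclusion holds.

(⟹) Let x ∈ ((D ∖ B) ∩ D) ∖ ((B ∪ C) ∪ (B ∩ C)). Then x ∈ D and x ∉ C, B, from which x ∈ D ∩ ((D ∖ C) ∩ D).

(⟸) This inclusion fails. Take C = ∅, B = {1}, D = {1}; then 1 ∈ D ∩ ((D ∖ C) ∩ D) but 1 ∉ ((D ∖ B) ∩ D) ∖ ((B ∪ C) ∪ (B ∩ C)).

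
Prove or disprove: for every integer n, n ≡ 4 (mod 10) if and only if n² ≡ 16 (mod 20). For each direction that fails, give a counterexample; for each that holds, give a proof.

(⟸) This fails: take n = 6. Then 6² = 36 ≡ 16 (mod 20), yet 6 ≡ 6 (mod 10), not 4.

(⟹) Suppose n ≡ 4 (mod 10). Working modulo 20, n ∈ {4, 14}; for each such r, r² ≡ 16 (mod 20).

Not equivalent: only (⇒) holds.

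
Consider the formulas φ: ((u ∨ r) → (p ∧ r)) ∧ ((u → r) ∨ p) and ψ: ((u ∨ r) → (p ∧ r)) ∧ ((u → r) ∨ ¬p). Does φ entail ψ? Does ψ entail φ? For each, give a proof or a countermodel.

(→) Assume the antecedent. If r is true, the antecedent forces (p = T, r = T, u = F) or (p = T, r = T, u = T), and the consequent holds there. If r is false, the antecedent forces (p = F, r = F, u = F) or (p = T, r = F, u = F), and the consequent holds there. Either way the consequent holds.

(←) Assume the antecedent. If r is true, the antecedent forces (p = T, r = T, u = F) or (p = T, r = T, u = T), and the consequent holds there. If r is false, the antecedent forces (p = F, r = F, u = F) or (p = T, r = F, u = F), and the consequent holds there. Either way the consequent holds.

The biconditional holds.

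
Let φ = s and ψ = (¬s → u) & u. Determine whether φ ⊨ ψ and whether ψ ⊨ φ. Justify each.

(⟹) This fails. Under u = F, s = T, the left side is true but the right side is false.

(⟸) This fails. Under u = T, s = F, the left side is false but the right side is true.

(⇒) fails and (⇐) fails.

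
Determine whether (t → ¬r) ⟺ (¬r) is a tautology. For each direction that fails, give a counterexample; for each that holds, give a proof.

(⇐) Assume the antecedent. If r is true, the antecedent cannot hold. If r is false, t → ¬r reduces to true regardless of the other variables. Either way t → ¬r holds.

(⇒) This fails. Under r = T, t = F, the left side is true but the right side is false.

(⇒) fails; (⇐) holds.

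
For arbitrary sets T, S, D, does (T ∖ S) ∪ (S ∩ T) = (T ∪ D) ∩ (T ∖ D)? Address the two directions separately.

The sets are not equal: only the reverse inclusion holds.

(⊆) This inclusion fails. Take T = {1}, S = ∅, D = {1}; then 1 ∈ (T ∖ S) ∪ (S ∩ T) but 1 ∉ (T ∪ D) ∩ (T ∖ D).

(⊇) Let x ∈ (T ∪ D) ∩ (T ∖ D). Then either x ∈ T and x ∉ S, D; or x ∈ T ∩ S and x ∉ D. In each case x ∈ (T ∖ S) ∪ (S ∩ T), so (T ∪ D) ∩ (T ∖ D) ⊆ (T ∖ S) ∪ (S ∩ T).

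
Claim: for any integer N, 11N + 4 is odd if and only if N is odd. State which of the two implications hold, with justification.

(→) Suppose 11N + 4 is odd. Since 11 is odd, 11N and N have the same parity, so 11N + 4 ≡ N + 4 (mod 2). As 4 is even, 11N + 4 is odd exactly when N is odd. Thus N is odd.

(←) Conversely, suppose N is odd; write N = 2j + 1. Then 11N + 4 = 11·(2j + 1) + 4 = 2·11j + 15, which is odd.

Both directions hold; the statement is true.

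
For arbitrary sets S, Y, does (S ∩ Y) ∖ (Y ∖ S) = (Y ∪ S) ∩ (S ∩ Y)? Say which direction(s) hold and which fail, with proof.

Both inclusions hold.

(⟸) Let x ∈ (Y ∪ S) ∩ (S ∩ Y). Then x ∈ S ∩ Y, from which x ∈ (S ∩ Y) ∖ (Y ∖ S).

(⟹) Let x ∈ (S ∩ Y) ∖ (Y ∖ S). Then x ∈ S ∩ Y, from which x ∈ (Y ∪ S) ∩ (S ∩ Y).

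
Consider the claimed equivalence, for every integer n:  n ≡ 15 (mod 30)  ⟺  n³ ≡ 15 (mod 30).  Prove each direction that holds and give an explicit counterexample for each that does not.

Both directions hold.

Forward direction. Suppose n ≡ 15 (mod 30). Write n = 30j + 15. Then (30j + 15)³ = 27000j³ + 40500j² + 20250j + 3375 = 30(900j³ + 1350j² + 675j + 112) + 15, so n³ ≡ 15 (mod 30).

Converse. Suppose n³ ≡ 15 (mod 30). The only residue r in {0, …, 29} with r³ ≡ 15 (mod 30) is r = 15, so n ≡ 15 (mod 30).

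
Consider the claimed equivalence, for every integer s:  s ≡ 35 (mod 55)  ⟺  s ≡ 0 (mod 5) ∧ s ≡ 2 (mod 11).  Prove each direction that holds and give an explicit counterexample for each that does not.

[⇒] Suppose s ≡ 35 (mod 55); write s = 55j + 35. Since 5 ∣ 55, reducing mod 5 gives s ≡ 35 ≡ 0 (mod 5); since 11 ∣ 55, reducing mod 11 gives s ≡ 35 ≡ 2 (mod 11).

[⇐] Conversely, if s ≡ 0 (mod 5) and s ≡ 2 (mod 11), then by the Chinese remainder theorem s ≡ 35 (mod 55). This is exactly s ≡ 35 (mod 55).

Both implications hold.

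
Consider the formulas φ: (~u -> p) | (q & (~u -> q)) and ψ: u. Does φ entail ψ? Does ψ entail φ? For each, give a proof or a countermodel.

(⇒) This fails. Under p = T, u = F, q = F, the left side is true but the right side is false.

(⇐) Assume the antecedent. If p is true, (~u -> p) | (q & (~u -> q)) reduces to true regardless of the other variables. If p is false, the antecedent forces (p = F, u = T, q = F) or (p = F, u = T, q = T), and (~u -> p) | (q & (~u -> q)) holds there. Either way (~u -> p) | (q & (~u -> q)) holds.

The forward direction fails; the converse holds.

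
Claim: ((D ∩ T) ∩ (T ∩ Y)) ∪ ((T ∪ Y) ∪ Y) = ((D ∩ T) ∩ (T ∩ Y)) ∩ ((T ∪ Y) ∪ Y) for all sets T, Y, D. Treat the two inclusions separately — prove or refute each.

The sets are not equal: only the reverse inclusion holds.

Forward inclusion. This inclusion fails. Take T = {1}, Y = ∅, D = ∅; then 1 ∈ ((D ∩ T) ∩ (T ∩ Y)) ∪ ((T ∪ Y) ∪ Y) but 1 ∉ ((D ∩ T) ∩ (T ∩ Y)) ∩ ((T ∪ Y) ∪ Y).

Reverse inclusion. Let x ∈ ((D ∩ T) ∩ (T ∩ Y)) ∩ ((T ∪ Y) ∪ Y). Then x ∈ T ∩ Y ∩ D, from which x ∈ ((D ∩ T) ∩ (T ∩ Y)) ∪ ((T ∪ Y) ∪ Y).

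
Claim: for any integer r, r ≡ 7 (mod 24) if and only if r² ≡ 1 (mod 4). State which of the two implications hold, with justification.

The forward direction holds; the converse fails.

(→) Suppose r ≡ 7 (mod 24). Then r² ≡ 7² = 49 (mod 24), and since 4 ∣ 24, also r² ≡ 1 (mod 4).

(←) This fails: take r = 1. Then 1² = 1 ≡ 1 (mod 4), yet 1 ≡ 1 (mod 24), not 7.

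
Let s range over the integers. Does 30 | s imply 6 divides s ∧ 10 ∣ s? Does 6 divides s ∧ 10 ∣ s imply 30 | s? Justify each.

Both implications hold.

Forward direction. If 30 ∣ s, write s = 30q. Since 30 = 5·6, s = 6·(5q), so 6 ∣ s; and since 30 = 3·10, s = 10·(3q), so 10 ∣ s.

Converse. Suppose 6 ∣ s and 10 ∣ s. Any common multiple of 6 and 10 is a multiple of their lcm; here lcm(6, 10) = 6·10/gcd(6, 10) = 60/2 = 30, so 30 ∣ s.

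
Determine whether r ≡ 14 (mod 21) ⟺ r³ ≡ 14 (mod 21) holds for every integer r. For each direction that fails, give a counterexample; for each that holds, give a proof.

[⇒] Suppose r ≡ 14 (mod 21). Write r = 21j + 14. Then (21j + 14)³ = 9261j³ + 18522j² + 12348j + 2744 = 21(441j³ + 882j² + 588j + 130) + 14, so r³ ≡ 14 (mod 21).

[⇐] Conversely, suppose r³ ≡ 14 (mod 21). The only residue r in {0, …, 20} with r³ ≡ 14 (mod 21) is r = 14, so r ≡ 14 (mod 21).

The biconditional holds.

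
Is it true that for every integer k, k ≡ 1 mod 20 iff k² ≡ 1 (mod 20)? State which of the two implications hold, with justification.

(⇒) holds; (⇐) fails.

(⟹) Suppose k ≡ 1 mod 20. Write k = 20j + 1. Then (20j + 1)² = 400j² + 40j + 1 = 20(20j² + 2j) + 1, so k² ≡ 1 (mod 20).

(⟸) This fails: take k = 9. Then 9² = 81 ≡ 1 (mod 20), yet 9 ≡ 9 (mod 20), not 1.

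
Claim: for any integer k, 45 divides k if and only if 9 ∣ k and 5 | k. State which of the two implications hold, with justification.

The biconditional holds.

Forward direction. If 45 ∣ k, write k = 45q. Since 45 = 5·9, k = 9·(5q), so 9 ∣ k; and since 45 = 9·5, k = 5·(9q), so 5 ∣ k.

Converse. Suppose 9 ∣ k and 5 ∣ k. Any common multiple of 9 and 5 is a multiple of their lcm; here gcd(9, 5) = 1, so lcm(9, 5) = 9·5 = 45, so 45 ∣ k.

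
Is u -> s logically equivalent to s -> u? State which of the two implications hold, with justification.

(⇒) fails and (⇐) fails.

[⇒] This fails. Under s = T, u = F, the left side is true but the right side is false.

[⇐] This fails. Under s = F, u = T, the left side is false but the right side is true.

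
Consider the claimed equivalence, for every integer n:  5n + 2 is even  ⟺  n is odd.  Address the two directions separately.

Neither direction holds.

(⇒) This fails: n = 2 gives 5n + 2 = 12, which is even, but 2 is even, not odd.

(⇐) This also fails: n = 3 is odd, but 5n + 2 = 17 is odd, not even.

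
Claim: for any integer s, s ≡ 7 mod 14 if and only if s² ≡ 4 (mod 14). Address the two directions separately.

(⇒) This fails: take s = 7. Then 7 ≡ 7 (mod 14), but 7² = 49 ≡ 7 (mod 14), not 4.

(⇐) This fails: take s = 2. Then 2² = 4 ≡ 4 (mod 14), yet 2 ≡ 2 (mod 14), not 7.

Both directions fail.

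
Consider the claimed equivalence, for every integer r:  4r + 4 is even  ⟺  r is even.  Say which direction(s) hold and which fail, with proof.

Not equivalent: only (⇐) holds.

(⟹) This fails: take r = 7. Then 4r + 4 = 32, which is even, yet r = 7 is odd, not even.

(⟸) Suppose r is even. Since 4 is even, 4r is even for every r, so 4r + 4 has the same parity as 4, which is even. Hence 4r + 4 is even.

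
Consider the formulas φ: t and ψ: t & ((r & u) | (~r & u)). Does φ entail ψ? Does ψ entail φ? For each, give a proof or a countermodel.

Forward direction. This fails. Under t = T, u = F, r = F, the left side is true but the right side is false.

Converse. Assume the antecedent. If t is true, t reduces to true regardless of the other variables. If t is false, the antecedent cannot hold. Either way t holds.

Not equivalent: only (⇐) holds.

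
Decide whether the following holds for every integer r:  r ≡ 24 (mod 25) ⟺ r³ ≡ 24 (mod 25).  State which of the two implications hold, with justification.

Forward direction. Suppose r ≡ 24 (mod 25). Write r = 25j + 24. Then (25j + 24)³ = 15625j³ + 45000j² + 43200j + 13824 = 25(625j³ + 1800j² + 1728j + 552) + 24, so r³ ≡ 24 (mod 25).

Converse. Suppose r³ ≡ 24 (mod 25). The only residue r in {0, …, 24} with r³ ≡ 24 (mod 25) is r = 24, so r ≡ 24 (mod 25).

Both directions hold; the statement is true.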